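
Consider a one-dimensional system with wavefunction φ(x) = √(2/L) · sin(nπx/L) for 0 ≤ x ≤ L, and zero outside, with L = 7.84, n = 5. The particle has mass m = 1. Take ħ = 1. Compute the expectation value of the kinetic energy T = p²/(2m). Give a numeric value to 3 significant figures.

T = −(ħ²/2m) d²/dx², so ⟨T⟩ = −(ħ²/2m) ∫ φ*·φ'' dx; with m = 1.
d/dx sin(nπx/L) = (nπ/L)·cos(nπx/L) and d²/dx² sin(nπx/L) = −(nπ/L)²·sin(nπx/L); on 0 ≤ x ≤ L, ∫sin²(nπx/L) dx = L/2 and ∫sin(nπx/L)·cos(nπx/L) dx = 0.
⟨T⟩ = 2.0071.

2.01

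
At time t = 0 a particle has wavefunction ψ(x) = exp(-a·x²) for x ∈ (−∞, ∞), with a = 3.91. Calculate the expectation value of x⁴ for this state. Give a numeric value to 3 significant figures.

⟨x⁴⟩ = ∫ x⁴·|ψ|² dx / ∫|ψ|² dx (integrals over the domain).
Gaussian moments: ∫x^(2j)·e^(−2ax²) dx = (2j−1)!!/(4a)^j · √(π/(2a)), odd powers integrate to 0; here √(π/(2a)) = 0.63383.
State is unnormalized: ∫|ψ|² dx = 0.63383, and ∫ψ*·x⁴·ψ dx = 0.0077735, so ⟨x⁴⟩ = 0.0077735 / 0.63383.
⟨x⁴⟩ = 0.012264.

0.0123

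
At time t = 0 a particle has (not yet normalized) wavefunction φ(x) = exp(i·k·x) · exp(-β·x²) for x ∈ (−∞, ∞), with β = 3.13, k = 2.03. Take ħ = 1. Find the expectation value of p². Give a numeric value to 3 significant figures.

7.25

p² φ = −ħ² d²φ/dx²; ⟨p²⟩ = −ħ² ∫ φ*·φ'' dx / ∫|φ|² dx.
Gaussian moments: ∫x^(2j)·e^(−2βx²) dx = (2j−1)!!/(4β)^j · √(π/(2β)), odd powers integrate to 0; here √(π/(2β)) = 0.70842. Derivatives: φ′ = (ik − 2βx)·φ, φ″ = ((ik − 2βx)² − 2β)·φ; the odd-in-x pieces drop out.
State is unnormalized: ∫|φ|² dx = 0.70842, and ∫φ*·(−ħ² φ'') dx = 5.1366, so ⟨p²⟩ = 5.1366 / 0.70842.
⟨p²⟩ = 7.2509.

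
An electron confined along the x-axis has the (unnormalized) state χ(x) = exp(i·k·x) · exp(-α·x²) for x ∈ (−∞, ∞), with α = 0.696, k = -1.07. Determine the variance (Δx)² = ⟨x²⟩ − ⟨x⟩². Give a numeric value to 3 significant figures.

Compute ⟨x⟩ and ⟨x²⟩ separately, then (Δx)² = ⟨x²⟩ − ⟨x⟩².
Gaussian moments: ∫x^(2j)·e^(−2αx²) dx = (2j−1)!!/(4α)^j · √(π/(2α)), odd powers integrate to 0; here √(π/(2α)) = 1.5023.
Normalization: ∫|χ|² dx = 1.5023.
⟨x⟩ = 0.0000 and ⟨x²⟩ = 0.35920.
(Δx)² = 0.35920 − (0.0000)² = 0.35920.

0.359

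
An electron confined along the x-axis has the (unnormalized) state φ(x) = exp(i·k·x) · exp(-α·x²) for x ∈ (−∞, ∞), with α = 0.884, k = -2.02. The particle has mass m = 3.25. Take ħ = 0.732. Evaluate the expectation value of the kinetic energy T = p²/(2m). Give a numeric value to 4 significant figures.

0.4092

T = −(ħ²/2m) d²/dx², so ⟨T⟩ = −(ħ²/2m) ∫ φ*·φ'' dx / ∫|φ|² dx; with m = 3.25.
Gaussian moments: ∫x^(2j)·e^(−2αx²) dx = (2j−1)!!/(4α)^j · √(π/(2α)), odd powers integrate to 0; here √(π/(2α)) = 1.3330. Derivatives: φ′ = (ik − 2αx)·φ, φ″ = ((ik − 2αx)² − 2α)·φ; the odd-in-x pieces drop out.
State is unnormalized: ∫|φ|² dx = 1.3330, and ∫φ*·(−ħ²/2m · φ'') dx = 0.54552, so ⟨T⟩ = 0.54552 / 1.3330.
⟨T⟩ = 0.40924.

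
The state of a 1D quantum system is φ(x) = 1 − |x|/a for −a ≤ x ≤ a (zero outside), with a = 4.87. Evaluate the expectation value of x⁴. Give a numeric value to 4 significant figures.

16.07

⟨x⁴⟩ = ∫ x⁴·|φ|² dx / ∫|φ|² dx (integrals over the domain).
φ is even, so ∫ over [−a, a] = 2∫₀ᵃ with φ = 1 − x/a there: ∫₀ᵃ (1 − x/a)² dx = a/3, ∫₀ᵃ x²(1 − x/a)² dx = a³/30, ∫₀ᵃ x⁴(1 − x/a)² dx = a⁵/105.
State is unnormalized: ∫|φ|² dx = 3.2467, and ∫φ*·x⁴·φ dx = 52.178, so ⟨x⁴⟩ = 52.178 / 3.2467.
⟨x⁴⟩ = 16.071.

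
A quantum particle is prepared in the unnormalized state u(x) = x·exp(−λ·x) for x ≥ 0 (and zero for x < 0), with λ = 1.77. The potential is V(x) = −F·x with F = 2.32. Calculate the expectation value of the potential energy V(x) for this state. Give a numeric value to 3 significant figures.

-1.97

⟨V⟩ = ∫ V(x)·|u|² dx / ∫|u|² dx.
Every integrand reduces to terms xʲ·e^(−2λx) on [0, ∞); use ∫₀^∞ xʲ·e^(−2λx) dx = j!/(2λ)^(j+1).
State is unnormalized: ∫|u|² dx = 0.045084, and ∫u*·V(x)·u dx = -0.088639, so ⟨V⟩ = -0.088639 / 0.045084.
⟨V⟩ = -1.9661.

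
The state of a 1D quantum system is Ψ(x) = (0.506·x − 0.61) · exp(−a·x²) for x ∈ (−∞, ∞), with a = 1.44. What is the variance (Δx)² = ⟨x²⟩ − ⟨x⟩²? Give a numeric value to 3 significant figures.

0.144

Compute ⟨x⟩ and ⟨x²⟩ separately, then (Δx)² = ⟨x²⟩ − ⟨x⟩².
Expand each integrand as polynomial × e^(−2ax²) and use ∫x^(2j)·e^(−2ax²) dx = (2j−1)!!/(4a)^j · √(π/(2a)), odd powers → 0; here √(π/(2a)) = 1.0444.
Normalization: ∫|Ψ|² dx = 0.43506.
⟨x⟩ = -0.25729 and ⟨x²⟩ = 0.21066.
(Δx)² = 0.21066 − (-0.25729)² = 0.14447.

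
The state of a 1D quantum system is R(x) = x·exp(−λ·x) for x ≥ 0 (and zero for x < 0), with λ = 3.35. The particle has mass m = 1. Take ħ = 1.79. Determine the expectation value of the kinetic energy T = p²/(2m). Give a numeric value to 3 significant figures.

18.0

T = −(ħ²/2m) d²/dx², so ⟨T⟩ = −(ħ²/2m) ∫ R*·R'' dx / ∫|R|² dx; with m = 1.
Differentiate x·exp(−λ·x) with the product rule; every integrand then reduces to terms xʲ·e^(−2λx) on [0, ∞), with ∫₀^∞ xʲ·e^(−2λx) dx = j!/(2λ)^(j+1).
State is unnormalized: ∫|R|² dx = 0.0066498, and ∫R*·(−ħ²/2m · R'') dx = 0.11956, so ⟨T⟩ = 0.11956 / 0.0066498.
⟨T⟩ = 17.979.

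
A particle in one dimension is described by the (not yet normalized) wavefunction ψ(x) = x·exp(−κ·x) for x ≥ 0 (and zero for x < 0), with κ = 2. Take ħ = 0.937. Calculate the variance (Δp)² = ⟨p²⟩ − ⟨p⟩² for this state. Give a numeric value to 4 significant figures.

Compute ⟨p⟩ and ⟨p²⟩ separately; (Δp)² = ⟨p²⟩ − ⟨p⟩².
Differentiate x·exp(−κ·x) with the product rule; every integrand then reduces to terms xʲ·e^(−2κx) on [0, ∞), with ∫₀^∞ xʲ·e^(−2κx) dx = j!/(2κ)^(j+1).
Normalization: ∫|ψ|² dx = 0.031250.
⟨p⟩ = 0.0000 and ⟨p²⟩ = 3.5119.
(Δp)² = 3.5119 − (0.0000)² = 3.5119.

3.512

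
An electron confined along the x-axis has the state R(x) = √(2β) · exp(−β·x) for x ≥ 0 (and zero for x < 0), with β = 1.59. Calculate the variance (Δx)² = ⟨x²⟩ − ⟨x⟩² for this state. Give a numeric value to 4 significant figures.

Compute ⟨x⟩ and ⟨x²⟩ separately, then (Δx)² = ⟨x²⟩ − ⟨x⟩².
Every integrand reduces to terms xʲ·e^(−2βx) on [0, ∞); use ∫₀^∞ xʲ·e^(−2βx) dx = j!/(2β)^(j+1).
⟨x⟩ = 0.31447 and ⟨x²⟩ = 0.19778.
(Δx)² = 0.19778 − (0.31447)² = 0.098888.

0.09889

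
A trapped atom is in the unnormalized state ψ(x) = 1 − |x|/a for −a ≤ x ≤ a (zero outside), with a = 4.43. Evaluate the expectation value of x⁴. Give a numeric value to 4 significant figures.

11.00

⟨x⁴⟩ = ∫ x⁴·|ψ|² dx / ∫|ψ|² dx (integrals over the domain).
ψ is even, so ∫ over [−a, a] = 2∫₀ᵃ with ψ = 1 − x/a there: ∫₀ᵃ (1 − x/a)² dx = a/3, ∫₀ᵃ x²(1 − x/a)² dx = a³/30, ∫₀ᵃ x⁴(1 − x/a)² dx = a⁵/105.
State is unnormalized: ∫|ψ|² dx = 2.9533, and ∫ψ*·x⁴·ψ dx = 32.498, so ⟨x⁴⟩ = 32.498 / 2.9533.
⟨x⁴⟩ = 11.004.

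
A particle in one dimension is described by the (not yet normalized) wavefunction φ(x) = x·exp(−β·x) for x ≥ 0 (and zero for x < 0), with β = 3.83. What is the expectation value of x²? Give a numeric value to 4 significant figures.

0.2045

⟨x²⟩ = ∫ x²·|φ|² dx / ∫|φ|² dx (integrals over the domain).
Every integrand reduces to terms xʲ·e^(−2βx) on [0, ∞); use ∫₀^∞ xʲ·e^(−2βx) dx = j!/(2β)^(j+1).
State is unnormalized: ∫|φ|² dx = 0.0044498, and ∫φ*·x²·φ dx = 0.00091005, so ⟨x²⟩ = 0.00091005 / 0.0044498.
⟨x²⟩ = 0.20451.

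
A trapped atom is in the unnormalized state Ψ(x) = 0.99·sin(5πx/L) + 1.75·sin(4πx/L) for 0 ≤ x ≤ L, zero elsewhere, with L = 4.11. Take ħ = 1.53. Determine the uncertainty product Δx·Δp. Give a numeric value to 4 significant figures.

4.629

Δx = √(⟨x²⟩−⟨x⟩²), Δp = √(⟨p²⟩−⟨p⟩²).
On 0 ≤ x ≤ L (j ≠ l): ∫sin²(jπx/L) dx = L/2, ∫sin(jπx/L)·sin(lπx/L) dx = 0; diagonal moments ∫x·sin²(jπx/L) dx = L²/4, ∫x²·sin²(jπx/L) dx = L³·(1/6 − 1/(4j²π²)); cross terms ∫x·sin(jπx/L)·sin(lπx/L) dx = 0 for j + l even and −4jlL²/(π²(j² − l²)²) for j + l odd, ∫x²·sin(jπx/L)·sin(lπx/L) dx = (−1)^(j+l)·4jlL³/(π²(j² − l²)²); higher powers the same way via product-to-sum and parts. d²/dx² sin(jπx/L) = −(jπ/L)²·sin(jπx/L); on 0 ≤ x ≤ L, ∫sin²(jπx/L) dx = L/2 and ∫sin(jπx/L)·sin(lπx/L) dx = 0 for j ≠ l, so only diagonal terms survive in ∫|Ψ|² and ∫Ψ·Ψ″; ∫Ψ·Ψ′ dx = [Ψ²/2] between the walls = 0.
Normalization: ∫|Ψ|² dx = 8.3075.
⟨x⟩ = 1.3500, ⟨x²⟩ = 2.6841 ⇒ Δx = 0.92831.
⟨p⟩ = 0.0000, ⟨p²⟩ = 24.868 ⇒ Δp = 4.9868.
Δx·Δp = 4.6293.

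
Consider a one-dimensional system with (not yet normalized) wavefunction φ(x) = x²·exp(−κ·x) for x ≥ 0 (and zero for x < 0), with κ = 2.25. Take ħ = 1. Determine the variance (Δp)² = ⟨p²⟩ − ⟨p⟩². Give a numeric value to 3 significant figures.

Compute ⟨p⟩ and ⟨p²⟩ separately; (Δp)² = ⟨p²⟩ − ⟨p⟩².
Differentiate x²·exp(−κ·x) with the product rule; every integrand then reduces to terms xʲ·e^(−2κx) on [0, ∞), with ∫₀^∞ xʲ·e^(−2κx) dx = j!/(2κ)^(j+1).
Normalization: ∫|φ|² dx = 0.013006.
⟨p⟩ = 0.0000 and ⟨p²⟩ = 1.6875.
(Δp)² = 1.6875 − (0.0000)² = 1.6875.

1.69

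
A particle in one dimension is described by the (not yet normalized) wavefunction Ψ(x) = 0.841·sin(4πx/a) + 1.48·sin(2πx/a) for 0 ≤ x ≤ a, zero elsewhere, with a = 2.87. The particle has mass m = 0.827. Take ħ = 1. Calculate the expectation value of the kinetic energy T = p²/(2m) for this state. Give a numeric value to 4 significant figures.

5.020

T = −(ħ²/2m) d²/dx², so ⟨T⟩ = −(ħ²/2m) ∫ Ψ*·Ψ'' dx / ∫|Ψ|² dx; with m = 0.827.
d²/dx² sin(jπx/a) = −(jπ/a)²·sin(jπx/a); on 0 ≤ x ≤ a, ∫sin²(jπx/a) dx = a/2 and ∫sin(jπx/a)·sin(lπx/a) dx = 0 for j ≠ l, so only diagonal terms survive in ∫|Ψ|² and ∫Ψ·Ψ″; ∫Ψ·Ψ′ dx = [Ψ²/2] between the walls = 0.
State is unnormalized: ∫|Ψ|² dx = 4.1582, and ∫Ψ*·(−ħ²/2m · Ψ'') dx = 20.873, so ⟨T⟩ = 20.873 / 4.1582.
⟨T⟩ = 5.0196.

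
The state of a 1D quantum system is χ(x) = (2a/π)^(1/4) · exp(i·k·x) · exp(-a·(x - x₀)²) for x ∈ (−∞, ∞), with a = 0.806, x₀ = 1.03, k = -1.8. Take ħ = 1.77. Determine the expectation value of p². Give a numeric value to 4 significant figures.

p² χ = −ħ² d²χ/dx²; ⟨p²⟩ = −ħ² ∫ χ*·χ'' dx.
Gaussian moments (u = x − x₀): ∫u^(2j)·e^(−2au²) du = (2j−1)!!/(4a)^j · √(π/(2a)), odd powers integrate to 0; here √(π/(2a)) = 1.3960. Derivatives: χ′ = (ik − 2au)·χ, χ″ = ((ik − 2au)² − 2a)·χ; the odd-in-u pieces drop out.
⟨p²⟩ = 12.676.

12.68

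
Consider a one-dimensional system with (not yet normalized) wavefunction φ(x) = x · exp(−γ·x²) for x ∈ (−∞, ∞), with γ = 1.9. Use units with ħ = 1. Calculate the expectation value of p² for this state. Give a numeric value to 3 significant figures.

p² φ = −ħ² d²φ/dx²; ⟨p²⟩ = −ħ² ∫ φ*·φ'' dx / ∫|φ|² dx.
Expand each integrand as polynomial × e^(−2γx²) and use ∫x^(2j)·e^(−2γx²) dx = (2j−1)!!/(4γ)^j · √(π/(2γ)), odd powers → 0; here √(π/(2γ)) = 0.90925. Differentiate with the product rule, d/dx e^(−γx²) = −2γx·e^(−γx²).
State is unnormalized: ∫|φ|² dx = 0.11964, and ∫φ*·(−ħ² φ'') dx = 0.68194, so ⟨p²⟩ = 0.68194 / 0.11964.
⟨p²⟩ = 5.7000.

5.70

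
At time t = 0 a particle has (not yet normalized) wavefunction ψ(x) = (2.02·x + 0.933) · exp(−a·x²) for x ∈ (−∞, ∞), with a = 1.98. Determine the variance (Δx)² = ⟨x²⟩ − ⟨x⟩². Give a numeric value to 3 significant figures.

0.102

Compute ⟨x⟩ and ⟨x²⟩ separately, then (Δx)² = ⟨x²⟩ − ⟨x⟩².
Expand each integrand as polynomial × e^(−2ax²) and use ∫x^(2j)·e^(−2ax²) dx = (2j−1)!!/(4a)^j · √(π/(2a)), odd powers → 0; here √(π/(2a)) = 0.89069.
Normalization: ∫|ψ|² dx = 1.2342.
⟨x⟩ = 0.34346 and ⟨x²⟩ = 0.22015.
(Δx)² = 0.22015 − (0.34346)² = 0.10219.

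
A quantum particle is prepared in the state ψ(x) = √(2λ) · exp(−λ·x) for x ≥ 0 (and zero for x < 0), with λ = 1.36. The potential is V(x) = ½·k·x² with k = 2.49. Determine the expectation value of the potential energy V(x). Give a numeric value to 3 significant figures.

0.337

⟨V⟩ = ∫ V(x)·|ψ|² dx.
Every integrand reduces to terms xʲ·e^(−2λx) on [0, ∞); use ∫₀^∞ xʲ·e^(−2λx) dx = j!/(2λ)^(j+1).
⟨V⟩ = 0.33656.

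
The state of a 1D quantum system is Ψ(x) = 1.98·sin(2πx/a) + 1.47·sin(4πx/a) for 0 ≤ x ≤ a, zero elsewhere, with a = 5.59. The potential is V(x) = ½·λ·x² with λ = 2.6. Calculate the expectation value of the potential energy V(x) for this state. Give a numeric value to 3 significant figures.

14.9

⟨V⟩ = ∫ V(x)·|Ψ|² dx / ∫|Ψ|² dx.
On 0 ≤ x ≤ a (j ≠ l): ∫sin²(jπx/a) dx = a/2, ∫sin(jπx/a)·sin(lπx/a) dx = 0; diagonal moments ∫x·sin²(jπx/a) dx = a²/4, ∫x²·sin²(jπx/a) dx = a³·(1/6 − 1/(4j²π²)); cross terms ∫x·sin(jπx/a)·sin(lπx/a) dx = 0 for j + l even and −4jla²/(π²(j² − l²)²) for j + l odd, ∫x²·sin(jπx/a)·sin(lπx/a) dx = (−1)^(j+l)·4jla³/(π²(j² − l²)²); higher powers the same way via product-to-sum and parts.
State is unnormalized: ∫|Ψ|² dx = 16.997, and ∫Ψ*·V(x)·Ψ dx = 253.51, so ⟨V⟩ = 253.51 / 16.997.
⟨V⟩ = 14.915.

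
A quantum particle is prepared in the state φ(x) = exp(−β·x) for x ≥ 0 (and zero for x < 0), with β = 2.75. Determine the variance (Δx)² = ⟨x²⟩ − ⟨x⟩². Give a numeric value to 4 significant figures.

0.03306

Compute ⟨x⟩ and ⟨x²⟩ separately, then (Δx)² = ⟨x²⟩ − ⟨x⟩².
Every integrand reduces to terms xʲ·e^(−2βx) on [0, ∞); use ∫₀^∞ xʲ·e^(−2βx) dx = j!/(2β)^(j+1).
Normalization: ∫|φ|² dx = 0.18182.
⟨x⟩ = 0.18182 and ⟨x²⟩ = 0.066116.
(Δx)² = 0.066116 − (0.18182)² = 0.033058.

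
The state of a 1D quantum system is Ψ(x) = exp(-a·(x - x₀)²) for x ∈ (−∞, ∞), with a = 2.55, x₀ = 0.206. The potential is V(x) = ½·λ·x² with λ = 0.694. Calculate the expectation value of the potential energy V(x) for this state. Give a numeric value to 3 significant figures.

⟨V⟩ = ∫ V(x)·|Ψ|² dx / ∫|Ψ|² dx.
Gaussian moments (u = x − x₀): ∫u^(2j)·e^(−2au²) du = (2j−1)!!/(4a)^j · √(π/(2a)), odd powers integrate to 0; here √(π/(2a)) = 0.78486.
State is unnormalized: ∫|Ψ|² dx = 0.78486, and ∫Ψ*·V(x)·Ψ dx = 0.038258, so ⟨V⟩ = 0.038258 / 0.78486.
⟨V⟩ = 0.048745.

0.0487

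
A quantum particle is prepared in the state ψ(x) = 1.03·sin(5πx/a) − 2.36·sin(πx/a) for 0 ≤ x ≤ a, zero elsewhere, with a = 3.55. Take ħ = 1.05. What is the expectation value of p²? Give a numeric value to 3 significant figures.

4.18

p² ψ = −ħ² d²ψ/dx²; ⟨p²⟩ = −ħ² ∫ ψ*·ψ'' dx / ∫|ψ|² dx.
d²/dx² sin(jπx/a) = −(jπ/a)²·sin(jπx/a); on 0 ≤ x ≤ a, ∫sin²(jπx/a) dx = a/2 and ∫sin(jπx/a)·sin(lπx/a) dx = 0 for j ≠ l, so only diagonal terms survive in ∫|ψ|² and ∫ψ·ψ″; ∫ψ·ψ′ dx = [ψ²/2] between the walls = 0.
State is unnormalized: ∫|ψ|² dx = 11.769, and ∫ψ*·(−ħ² ψ'') dx = 49.183, so ⟨p²⟩ = 49.183 / 11.769.
⟨p²⟩ = 4.1790.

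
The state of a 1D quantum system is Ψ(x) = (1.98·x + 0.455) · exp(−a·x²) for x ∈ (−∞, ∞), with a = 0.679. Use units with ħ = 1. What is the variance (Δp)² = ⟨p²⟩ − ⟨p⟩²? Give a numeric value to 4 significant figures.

1.867

Compute ⟨p⟩ and ⟨p²⟩ separately; (Δp)² = ⟨p²⟩ − ⟨p⟩².
Expand each integrand as polynomial × e^(−2ax²) and use ∫x^(2j)·e^(−2ax²) dx = (2j−1)!!/(4a)^j · √(π/(2a)), odd powers → 0; here √(π/(2a)) = 1.5210. Differentiate with the product rule, d/dx e^(−ax²) = −2ax·e^(−ax²).
Normalization: ∫|Ψ|² dx = 2.5103.
⟨p⟩ = 0.0000 and ⟨p²⟩ = 1.8667.
(Δp)² = 1.8667 − (0.0000)² = 1.8667.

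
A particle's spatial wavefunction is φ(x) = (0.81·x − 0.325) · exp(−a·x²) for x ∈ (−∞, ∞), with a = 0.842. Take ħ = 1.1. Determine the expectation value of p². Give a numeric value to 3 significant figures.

p² φ = −ħ² d²φ/dx²; ⟨p²⟩ = −ħ² ∫ φ*·φ'' dx / ∫|φ|² dx.
Expand each integrand as polynomial × e^(−2ax²) and use ∫x^(2j)·e^(−2ax²) dx = (2j−1)!!/(4a)^j · √(π/(2a)), odd powers → 0; here √(π/(2a)) = 1.3659. Differentiate with the product rule, d/dx e^(−ax²) = −2ax·e^(−ax²).
State is unnormalized: ∫|φ|² dx = 0.41034, and ∫φ*·(−ħ² φ'') dx = 0.96023, so ⟨p²⟩ = 0.96023 / 0.41034.
⟨p²⟩ = 2.3401.

2.34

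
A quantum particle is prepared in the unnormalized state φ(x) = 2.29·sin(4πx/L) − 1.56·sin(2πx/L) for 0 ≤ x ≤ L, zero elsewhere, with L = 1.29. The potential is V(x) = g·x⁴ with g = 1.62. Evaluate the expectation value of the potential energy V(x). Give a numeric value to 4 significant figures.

⟨V⟩ = ∫ V(x)·|φ|² dx / ∫|φ|² dx.
On 0 ≤ x ≤ L (j ≠ l): ∫sin²(jπx/L) dx = L/2, ∫sin(jπx/L)·sin(lπx/L) dx = 0; diagonal moments ∫x·sin²(jπx/L) dx = L²/4, ∫x²·sin²(jπx/L) dx = L³·(1/6 − 1/(4j²π²)); cross terms ∫x·sin(jπx/L)·sin(lπx/L) dx = 0 for j + l even and −4jlL²/(π²(j² − l²)²) for j + l odd, ∫x²·sin(jπx/L)·sin(lπx/L) dx = (−1)^(j+l)·4jlL³/(π²(j² − l²)²); higher powers the same way via product-to-sum and parts.
State is unnormalized: ∫|φ|² dx = 4.9521, and ∫φ*·V(x)·φ dx = 2.6289, so ⟨V⟩ = 2.6289 / 4.9521.
⟨V⟩ = 0.53086.

0.5309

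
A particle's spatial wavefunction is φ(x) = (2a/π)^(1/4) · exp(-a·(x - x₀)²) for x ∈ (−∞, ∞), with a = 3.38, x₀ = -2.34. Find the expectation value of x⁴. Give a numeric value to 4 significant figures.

⟨x⁴⟩ = ∫ x⁴·|φ|² dx (integrals over the domain).
Gaussian moments (u = x − x₀): ∫u^(2j)·e^(−2au²) du = (2j−1)!!/(4a)^j · √(π/(2a)), odd powers integrate to 0; here √(π/(2a)) = 0.68171.
⟨x⁴⟩ = 32.429.

32.43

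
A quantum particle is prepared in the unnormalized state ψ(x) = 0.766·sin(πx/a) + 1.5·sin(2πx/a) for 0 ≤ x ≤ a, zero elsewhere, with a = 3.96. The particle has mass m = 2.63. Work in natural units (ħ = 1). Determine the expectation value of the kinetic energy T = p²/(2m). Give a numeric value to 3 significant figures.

0.404

T = −(ħ²/2m) d²/dx², so ⟨T⟩ = −(ħ²/2m) ∫ ψ*·ψ'' dx / ∫|ψ|² dx; with m = 2.63.
d²/dx² sin(jπx/a) = −(jπ/a)²·sin(jπx/a); on 0 ≤ x ≤ a, ∫sin²(jπx/a) dx = a/2 and ∫sin(jπx/a)·sin(lπx/a) dx = 0 for j ≠ l, so only diagonal terms survive in ∫|ψ|² and ∫ψ·ψ″; ∫ψ·ψ′ dx = [ψ²/2] between the walls = 0.
State is unnormalized: ∫|ψ|² dx = 5.6168, and ∫ψ*·(−ħ²/2m · ψ'') dx = 2.2712, so ⟨T⟩ = 2.2712 / 5.6168.
⟨T⟩ = 0.40436.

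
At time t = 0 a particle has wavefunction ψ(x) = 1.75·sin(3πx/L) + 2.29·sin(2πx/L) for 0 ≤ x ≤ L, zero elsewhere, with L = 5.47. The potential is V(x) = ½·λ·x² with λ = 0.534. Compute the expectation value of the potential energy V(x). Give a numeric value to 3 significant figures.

⟨V⟩ = ∫ V(x)·|ψ|² dx / ∫|ψ|² dx.
On 0 ≤ x ≤ L (j ≠ l): ∫sin²(jπx/L) dx = L/2, ∫sin(jπx/L)·sin(lπx/L) dx = 0; diagonal moments ∫x·sin²(jπx/L) dx = L²/4, ∫x²·sin²(jπx/L) dx = L³·(1/6 − 1/(4j²π²)); cross terms ∫x·sin(jπx/L)·sin(lπx/L) dx = 0 for j + l even and −4jlL²/(π²(j² − l²)²) for j + l odd, ∫x²·sin(jπx/L)·sin(lπx/L) dx = (−1)^(j+l)·4jlL³/(π²(j² − l²)²); higher powers the same way via product-to-sum and parts.
State is unnormalized: ∫|ψ|² dx = 22.719, and ∫ψ*·V(x)·ψ dx = 24.603, so ⟨V⟩ = 24.603 / 22.719.
⟨V⟩ = 1.0829.

1.08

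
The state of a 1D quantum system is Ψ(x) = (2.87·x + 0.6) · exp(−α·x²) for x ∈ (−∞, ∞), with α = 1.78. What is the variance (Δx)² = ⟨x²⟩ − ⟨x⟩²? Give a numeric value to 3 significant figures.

0.253

Compute ⟨x⟩ and ⟨x²⟩ separately, then (Δx)² = ⟨x²⟩ − ⟨x⟩².
Expand each integrand as polynomial × e^(−2αx²) and use ∫x^(2j)·e^(−2αx²) dx = (2j−1)!!/(4α)^j · √(π/(2α)), odd powers → 0; here √(π/(2α)) = 0.93940.
Normalization: ∫|Ψ|² dx = 1.4249.
⟨x⟩ = 0.31889 and ⟨x²⟩ = 0.35468.
(Δx)² = 0.35468 − (0.31889)² = 0.25299.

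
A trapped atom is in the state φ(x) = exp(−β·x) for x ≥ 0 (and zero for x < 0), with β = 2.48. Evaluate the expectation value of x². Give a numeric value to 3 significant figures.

⟨x²⟩ = ∫ x²·|φ|² dx / ∫|φ|² dx (integrals over the domain).
Every integrand reduces to terms xʲ·e^(−2βx) on [0, ∞); use ∫₀^∞ xʲ·e^(−2βx) dx = j!/(2β)^(j+1).
State is unnormalized: ∫|φ|² dx = 0.20161, and ∫φ*·x²·φ dx = 0.016390, so ⟨x²⟩ = 0.016390 / 0.20161.
⟨x²⟩ = 0.081296.

0.0813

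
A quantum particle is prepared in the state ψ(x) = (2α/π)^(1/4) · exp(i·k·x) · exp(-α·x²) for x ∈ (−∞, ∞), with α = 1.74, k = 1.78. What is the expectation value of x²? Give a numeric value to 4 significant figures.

0.1437

⟨x²⟩ = ∫ x²·|ψ|² dx (integrals over the domain).
Gaussian moments: ∫x^(2j)·e^(−2αx²) dx = (2j−1)!!/(4α)^j · √(π/(2α)), odd powers integrate to 0; here √(π/(2α)) = 0.95013.
⟨x²⟩ = 0.14368.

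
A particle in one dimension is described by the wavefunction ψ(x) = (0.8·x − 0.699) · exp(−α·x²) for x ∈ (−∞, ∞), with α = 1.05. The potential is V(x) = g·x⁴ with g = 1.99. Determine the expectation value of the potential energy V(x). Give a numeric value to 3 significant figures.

0.660

⟨V⟩ = ∫ V(x)·|ψ|² dx / ∫|ψ|² dx.
Expand each integrand as polynomial × e^(−2αx²) and use ∫x^(2j)·e^(−2αx²) dx = (2j−1)!!/(4α)^j · √(π/(2α)), odd powers → 0; here √(π/(2α)) = 1.2231.
State is unnormalized: ∫|ψ|² dx = 0.78399, and ∫ψ*·V(x)·ψ dx = 0.51764, so ⟨V⟩ = 0.51764 / 0.78399.
⟨V⟩ = 0.66026.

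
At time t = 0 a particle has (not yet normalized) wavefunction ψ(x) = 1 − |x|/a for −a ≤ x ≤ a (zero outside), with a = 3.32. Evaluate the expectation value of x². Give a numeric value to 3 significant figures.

⟨x²⟩ = ∫ x²·|ψ|² dx / ∫|ψ|² dx (integrals over the domain).
ψ is even, so ∫ over [−a, a] = 2∫₀ᵃ with ψ = 1 − x/a there: ∫₀ᵃ (1 − x/a)² dx = a/3, ∫₀ᵃ x²(1 − x/a)² dx = a³/30, ∫₀ᵃ x⁴(1 − x/a)² dx = a⁵/105.
State is unnormalized: ∫|ψ|² dx = 2.2133, and ∫ψ*·x²·ψ dx = 2.4396, so ⟨x²⟩ = 2.4396 / 2.2133.
⟨x²⟩ = 1.1022.

1.10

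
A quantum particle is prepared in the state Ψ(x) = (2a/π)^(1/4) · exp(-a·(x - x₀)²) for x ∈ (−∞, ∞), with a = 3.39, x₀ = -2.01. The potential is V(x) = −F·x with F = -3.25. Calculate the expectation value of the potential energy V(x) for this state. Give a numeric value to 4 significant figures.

-6.533

⟨V⟩ = ∫ V(x)·|Ψ|² dx.
Gaussian moments (u = x − x₀): ∫u^(2j)·e^(−2au²) du = (2j−1)!!/(4a)^j · √(π/(2a)), odd powers integrate to 0; here √(π/(2a)) = 0.68071.
⟨V⟩ = -6.5325.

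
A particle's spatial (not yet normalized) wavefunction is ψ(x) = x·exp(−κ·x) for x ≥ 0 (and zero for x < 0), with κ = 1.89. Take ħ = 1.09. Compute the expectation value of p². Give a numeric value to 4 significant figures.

4.244

p² ψ = −ħ² d²ψ/dx²; ⟨p²⟩ = −ħ² ∫ ψ*·ψ'' dx / ∫|ψ|² dx.
Differentiate x·exp(−κ·x) with the product rule; every integrand then reduces to terms xʲ·e^(−2κx) on [0, ∞), with ∫₀^∞ xʲ·e^(−2κx) dx = j!/(2κ)^(j+1).
State is unnormalized: ∫|ψ|² dx = 0.037030, and ∫ψ*·(−ħ² ψ'') dx = 0.15716, so ⟨p²⟩ = 0.15716 / 0.037030.
⟨p²⟩ = 4.2440.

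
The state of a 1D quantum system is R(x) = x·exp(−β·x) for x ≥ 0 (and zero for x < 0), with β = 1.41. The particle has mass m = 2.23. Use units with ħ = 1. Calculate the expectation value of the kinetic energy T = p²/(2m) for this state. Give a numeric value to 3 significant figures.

0.446

T = −(ħ²/2m) d²/dx², so ⟨T⟩ = −(ħ²/2m) ∫ R*·R'' dx / ∫|R|² dx; with m = 2.23.
Differentiate x·exp(−β·x) with the product rule; every integrand then reduces to terms xʲ·e^(−2βx) on [0, ∞), with ∫₀^∞ xʲ·e^(−2βx) dx = j!/(2β)^(j+1).
State is unnormalized: ∫|R|² dx = 0.089183, and ∫R*·(−ħ²/2m · R'') dx = 0.039754, so ⟨T⟩ = 0.039754 / 0.089183.
⟨T⟩ = 0.44576.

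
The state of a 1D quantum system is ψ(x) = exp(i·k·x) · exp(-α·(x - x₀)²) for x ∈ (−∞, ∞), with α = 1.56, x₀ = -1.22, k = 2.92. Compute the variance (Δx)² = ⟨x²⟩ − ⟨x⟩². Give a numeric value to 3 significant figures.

Compute ⟨x⟩ and ⟨x²⟩ separately, then (Δx)² = ⟨x²⟩ − ⟨x⟩².
Gaussian moments (u = x − x₀): ∫u^(2j)·e^(−2αu²) du = (2j−1)!!/(4α)^j · √(π/(2α)), odd powers integrate to 0; here √(π/(2α)) = 1.0035.
Normalization: ∫|ψ|² dx = 1.0035.
⟨x⟩ = -1.2200 and ⟨x²⟩ = 1.6487.
(Δx)² = 1.6487 − (-1.2200)² = 0.16026.

0.160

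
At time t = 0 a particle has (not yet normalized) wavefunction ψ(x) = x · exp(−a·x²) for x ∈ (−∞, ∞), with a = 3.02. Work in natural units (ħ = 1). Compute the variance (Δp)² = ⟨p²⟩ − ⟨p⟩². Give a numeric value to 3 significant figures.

9.06

Compute ⟨p⟩ and ⟨p²⟩ separately; (Δp)² = ⟨p²⟩ − ⟨p⟩².
Expand each integrand as polynomial × e^(−2ax²) and use ∫x^(2j)·e^(−2ax²) dx = (2j−1)!!/(4a)^j · √(π/(2a)), odd powers → 0; here √(π/(2a)) = 0.72120. Differentiate with the product rule, d/dx e^(−ax²) = −2ax·e^(−ax²).
Normalization: ∫|ψ|² dx = 0.059702.
⟨p⟩ = 0.0000 and ⟨p²⟩ = 9.0600.
(Δp)² = 9.0600 − (0.0000)² = 9.0600.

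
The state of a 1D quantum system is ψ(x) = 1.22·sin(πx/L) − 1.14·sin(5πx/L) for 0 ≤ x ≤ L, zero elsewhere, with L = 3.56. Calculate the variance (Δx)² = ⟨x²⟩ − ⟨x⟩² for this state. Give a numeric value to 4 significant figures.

Compute ⟨x⟩ and ⟨x²⟩ separately, then (Δx)² = ⟨x²⟩ − ⟨x⟩².
On 0 ≤ x ≤ L (j ≠ l): ∫sin²(jπx/L) dx = L/2, ∫sin(jπx/L)·sin(lπx/L) dx = 0; diagonal moments ∫x·sin²(jπx/L) dx = L²/4, ∫x²·sin²(jπx/L) dx = L³·(1/6 − 1/(4j²π²)); cross terms ∫x·sin(jπx/L)·sin(lπx/L) dx = 0 for j + l even and −4jlL²/(π²(j² − l²)²) for j + l odd, ∫x²·sin(jπx/L)·sin(lπx/L) dx = (−1)^(j+l)·4jlL³/(π²(j² − l²)²); higher powers the same way via product-to-sum and parts.
Normalization: ∫|ψ|² dx = 4.9626.
⟨x⟩ = 1.7800 and ⟨x²⟩ = 3.7808.
(Δx)² = 3.7808 − (1.7800)² = 0.61243.

0.6124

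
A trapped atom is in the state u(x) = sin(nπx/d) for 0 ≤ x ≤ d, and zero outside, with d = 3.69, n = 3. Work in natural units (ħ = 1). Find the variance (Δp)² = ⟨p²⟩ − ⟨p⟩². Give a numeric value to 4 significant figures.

Compute ⟨p⟩ and ⟨p²⟩ separately; (Δp)² = ⟨p²⟩ − ⟨p⟩².
d/dx sin(nπx/d) = (nπ/d)·cos(nπx/d) and d²/dx² sin(nπx/d) = −(nπ/d)²·sin(nπx/d); on 0 ≤ x ≤ d, ∫sin²(nπx/d) dx = d/2 and ∫sin(nπx/d)·cos(nπx/d) dx = 0.
Normalization: ∫|u|² dx = 1.8450.
⟨p⟩ = 0.0000 and ⟨p²⟩ = 6.5236.
(Δp)² = 6.5236 − (0.0000)² = 6.5236.

6.524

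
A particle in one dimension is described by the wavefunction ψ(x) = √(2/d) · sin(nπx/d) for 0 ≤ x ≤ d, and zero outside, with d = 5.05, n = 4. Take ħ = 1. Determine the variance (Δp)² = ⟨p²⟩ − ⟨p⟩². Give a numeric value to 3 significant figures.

Compute ⟨p⟩ and ⟨p²⟩ separately; (Δp)² = ⟨p²⟩ − ⟨p⟩².
d/dx sin(nπx/d) = (nπ/d)·cos(nπx/d) and d²/dx² sin(nπx/d) = −(nπ/d)²·sin(nπx/d); on 0 ≤ x ≤ d, ∫sin²(nπx/d) dx = d/2 and ∫sin(nπx/d)·cos(nπx/d) dx = 0.
⟨p⟩ = 0.0000 and ⟨p²⟩ = 6.1921.
(Δp)² = 6.1921 − (0.0000)² = 6.1921.

6.19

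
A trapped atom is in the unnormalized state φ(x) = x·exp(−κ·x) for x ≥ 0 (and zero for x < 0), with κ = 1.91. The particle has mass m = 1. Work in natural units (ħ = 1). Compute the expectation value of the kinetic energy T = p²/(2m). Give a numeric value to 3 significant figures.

T = −(ħ²/2m) d²/dx², so ⟨T⟩ = −(ħ²/2m) ∫ φ*·φ'' dx / ∫|φ|² dx; with m = 1.
Differentiate x·exp(−κ·x) with the product rule; every integrand then reduces to terms xʲ·e^(−2κx) on [0, ∞), with ∫₀^∞ xʲ·e^(−2κx) dx = j!/(2κ)^(j+1).
State is unnormalized: ∫|φ|² dx = 0.035879, and ∫φ*·(−ħ²/2m · φ'') dx = 0.065445, so ⟨T⟩ = 0.065445 / 0.035879.
⟨T⟩ = 1.8241.

1.82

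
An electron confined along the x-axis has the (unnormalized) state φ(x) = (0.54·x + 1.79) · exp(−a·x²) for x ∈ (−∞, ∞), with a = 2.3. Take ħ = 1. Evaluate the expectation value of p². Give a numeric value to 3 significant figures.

p² φ = −ħ² d²φ/dx²; ⟨p²⟩ = −ħ² ∫ φ*·φ'' dx / ∫|φ|² dx.
Expand each integrand as polynomial × e^(−2ax²) and use ∫x^(2j)·e^(−2ax²) dx = (2j−1)!!/(4a)^j · √(π/(2a)), odd powers → 0; here √(π/(2a)) = 0.82641. Differentiate with the product rule, d/dx e^(−ax²) = −2ax·e^(−ax²).
State is unnormalized: ∫|φ|² dx = 2.6741, and ∫φ*·(−ħ² φ'') dx = 6.2709, so ⟨p²⟩ = 6.2709 / 2.6741.
⟨p²⟩ = 2.3451.

2.35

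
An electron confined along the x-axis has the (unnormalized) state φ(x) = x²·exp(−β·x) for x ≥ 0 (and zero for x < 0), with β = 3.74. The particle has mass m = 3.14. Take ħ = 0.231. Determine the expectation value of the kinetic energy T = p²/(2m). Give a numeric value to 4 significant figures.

0.03962

T = −(ħ²/2m) d²/dx², so ⟨T⟩ = −(ħ²/2m) ∫ φ*·φ'' dx / ∫|φ|² dx; with m = 3.14.
Differentiate x²·exp(−β·x) with the product rule; every integrand then reduces to terms xʲ·e^(−2βx) on [0, ∞), with ∫₀^∞ xʲ·e^(−2βx) dx = j!/(2β)^(j+1).
State is unnormalized: ∫|φ|² dx = 0.0010250, and ∫φ*·(−ħ²/2m · φ'') dx = 4.0606e-05, so ⟨T⟩ = 4.0606e-05 / 0.0010250.
⟨T⟩ = 0.039617.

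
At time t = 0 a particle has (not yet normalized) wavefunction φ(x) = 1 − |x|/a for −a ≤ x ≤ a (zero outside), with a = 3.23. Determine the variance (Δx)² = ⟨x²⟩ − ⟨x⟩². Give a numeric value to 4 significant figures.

Compute ⟨x⟩ and ⟨x²⟩ separately, then (Δx)² = ⟨x²⟩ − ⟨x⟩².
φ is even, so ∫ over [−a, a] = 2∫₀ᵃ with φ = 1 − x/a there: ∫₀ᵃ (1 − x/a)² dx = a/3, ∫₀ᵃ x²(1 − x/a)² dx = a³/30, ∫₀ᵃ x⁴(1 − x/a)² dx = a⁵/105.
Normalization: ∫|φ|² dx = 2.1533.
⟨x⟩ = 0.0000 and ⟨x²⟩ = 1.0433.
(Δx)² = 1.0433 − (0.0000)² = 1.0433.

1.043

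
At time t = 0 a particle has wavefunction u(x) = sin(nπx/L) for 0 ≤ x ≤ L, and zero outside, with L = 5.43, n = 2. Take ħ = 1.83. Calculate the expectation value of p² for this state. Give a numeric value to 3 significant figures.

p² u = −ħ² d²u/dx²; ⟨p²⟩ = −ħ² ∫ u*·u'' dx / ∫|u|² dx.
d/dx sin(nπx/L) = (nπ/L)·cos(nπx/L) and d²/dx² sin(nπx/L) = −(nπ/L)²·sin(nπx/L); on 0 ≤ x ≤ L, ∫sin²(nπx/L) dx = L/2 and ∫sin(nπx/L)·cos(nπx/L) dx = 0.
State is unnormalized: ∫|u|² dx = 2.7150, and ∫u*·(−ħ² u'') dx = 12.174, so ⟨p²⟩ = 12.174 / 2.7150.
⟨p²⟩ = 4.4840.

4.48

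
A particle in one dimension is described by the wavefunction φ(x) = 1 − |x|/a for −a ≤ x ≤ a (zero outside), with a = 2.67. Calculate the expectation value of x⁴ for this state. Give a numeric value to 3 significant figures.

⟨x⁴⟩ = ∫ x⁴·|φ|² dx / ∫|φ|² dx (integrals over the domain).
φ is even, so ∫ over [−a, a] = 2∫₀ᵃ with φ = 1 − x/a there: ∫₀ᵃ (1 − x/a)² dx = a/3, ∫₀ᵃ x²(1 − x/a)² dx = a³/30, ∫₀ᵃ x⁴(1 − x/a)² dx = a⁵/105.
State is unnormalized: ∫|φ|² dx = 1.7800, and ∫φ*·x⁴·φ dx = 2.5846, so ⟨x⁴⟩ = 2.5846 / 1.7800.
⟨x⁴⟩ = 1.4520.

1.45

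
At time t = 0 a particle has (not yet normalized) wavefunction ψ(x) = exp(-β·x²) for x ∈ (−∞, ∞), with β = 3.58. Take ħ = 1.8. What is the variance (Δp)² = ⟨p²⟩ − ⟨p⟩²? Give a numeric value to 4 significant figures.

11.60

Compute ⟨p⟩ and ⟨p²⟩ separately; (Δp)² = ⟨p²⟩ − ⟨p⟩².
Gaussian moments: ∫x^(2j)·e^(−2βx²) dx = (2j−1)!!/(4β)^j · √(π/(2β)), odd powers integrate to 0; here √(π/(2β)) = 0.66240. Derivatives: d/dx e^(−βx²) = −2βx·e^(−βx²), d²/dx² e^(−βx²) = (4β²x² − 2β)·e^(−βx²).
Normalization: ∫|ψ|² dx = 0.66240.
⟨p⟩ = 0.0000 and ⟨p²⟩ = 11.599.
(Δp)² = 11.599 − (0.0000)² = 11.599.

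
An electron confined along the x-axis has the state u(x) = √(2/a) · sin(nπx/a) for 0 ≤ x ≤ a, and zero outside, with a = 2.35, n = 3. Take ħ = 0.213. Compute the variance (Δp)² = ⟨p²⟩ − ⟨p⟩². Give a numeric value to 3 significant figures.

0.730

Compute ⟨p⟩ and ⟨p²⟩ separately; (Δp)² = ⟨p²⟩ − ⟨p⟩².
d/dx sin(nπx/a) = (nπ/a)·cos(nπx/a) and d²/dx² sin(nπx/a) = −(nπ/a)²·sin(nπx/a); on 0 ≤ x ≤ a, ∫sin²(nπx/a) dx = a/2 and ∫sin(nπx/a)·cos(nπx/a) dx = 0.
⟨p⟩ = 0.0000 and ⟨p²⟩ = 0.72974.
(Δp)² = 0.72974 − (0.0000)² = 0.72974.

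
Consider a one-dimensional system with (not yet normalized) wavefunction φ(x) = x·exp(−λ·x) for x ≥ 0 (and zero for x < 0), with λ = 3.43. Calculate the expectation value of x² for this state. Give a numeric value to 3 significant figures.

⟨x²⟩ = ∫ x²·|φ|² dx / ∫|φ|² dx (integrals over the domain).
Every integrand reduces to terms xʲ·e^(−2λx) on [0, ∞); use ∫₀^∞ xʲ·e^(−2λx) dx = j!/(2λ)^(j+1).
State is unnormalized: ∫|φ|² dx = 0.0061952, and ∫φ*·x²·φ dx = 0.0015798, so ⟨x²⟩ = 0.0015798 / 0.0061952.
⟨x²⟩ = 0.25500.

0.255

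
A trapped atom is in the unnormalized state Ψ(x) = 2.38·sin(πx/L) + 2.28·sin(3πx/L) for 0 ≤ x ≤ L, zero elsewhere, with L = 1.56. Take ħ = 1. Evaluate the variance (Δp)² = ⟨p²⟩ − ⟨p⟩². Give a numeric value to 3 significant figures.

19.6

Compute ⟨p⟩ and ⟨p²⟩ separately; (Δp)² = ⟨p²⟩ − ⟨p⟩².
d²/dx² sin(jπx/L) = −(jπ/L)²·sin(jπx/L); on 0 ≤ x ≤ L, ∫sin²(jπx/L) dx = L/2 and ∫sin(jπx/L)·sin(lπx/L) dx = 0 for j ≠ l, so only diagonal terms survive in ∫|Ψ|² and ∫Ψ·Ψ″; ∫Ψ·Ψ′ dx = [Ψ²/2] between the walls = 0.
Normalization: ∫|Ψ|² dx = 8.4730.
⟨p⟩ = 0.0000 and ⟨p²⟩ = 19.582.
(Δp)² = 19.582 − (0.0000)² = 19.582.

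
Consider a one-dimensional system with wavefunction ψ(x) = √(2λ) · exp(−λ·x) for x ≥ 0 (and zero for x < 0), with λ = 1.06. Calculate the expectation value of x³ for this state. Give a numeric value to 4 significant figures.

⟨x³⟩ = ∫ x³·|ψ|² dx (integrals over the domain).
Every integrand reduces to terms xʲ·e^(−2λx) on [0, ∞); use ∫₀^∞ xʲ·e^(−2λx) dx = j!/(2λ)^(j+1).
⟨x³⟩ = 0.62971.

0.6297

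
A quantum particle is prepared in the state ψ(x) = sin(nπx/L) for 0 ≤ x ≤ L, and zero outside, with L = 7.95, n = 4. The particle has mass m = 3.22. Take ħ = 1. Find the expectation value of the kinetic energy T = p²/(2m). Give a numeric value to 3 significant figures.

0.388

T = −(ħ²/2m) d²/dx², so ⟨T⟩ = −(ħ²/2m) ∫ ψ*·ψ'' dx / ∫|ψ|² dx; with m = 3.22.
d/dx sin(nπx/L) = (nπ/L)·cos(nπx/L) and d²/dx² sin(nπx/L) = −(nπ/L)²·sin(nπx/L); on 0 ≤ x ≤ L, ∫sin²(nπx/L) dx = L/2 and ∫sin(nπx/L)·cos(nπx/L) dx = 0.
State is unnormalized: ∫|ψ|² dx = 3.9750, and ∫ψ*·(−ħ²/2m · ψ'') dx = 1.5422, so ⟨T⟩ = 1.5422 / 3.9750.
⟨T⟩ = 0.38797.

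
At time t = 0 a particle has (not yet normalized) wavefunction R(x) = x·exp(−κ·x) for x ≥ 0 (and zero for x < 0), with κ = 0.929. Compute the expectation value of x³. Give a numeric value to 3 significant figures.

9.35

⟨x³⟩ = ∫ x³·|R|² dx / ∫|R|² dx (integrals over the domain).
Every integrand reduces to terms xʲ·e^(−2κx) on [0, ∞); use ∫₀^∞ xʲ·e^(−2κx) dx = j!/(2κ)^(j+1).
State is unnormalized: ∫|R|² dx = 0.31181, and ∫R*·x³·R dx = 2.9168, so ⟨x³⟩ = 2.9168 / 0.31181.
⟨x³⟩ = 9.3544.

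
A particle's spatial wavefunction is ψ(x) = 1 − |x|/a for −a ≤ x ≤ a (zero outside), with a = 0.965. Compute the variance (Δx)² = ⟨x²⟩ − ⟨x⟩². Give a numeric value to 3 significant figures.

Compute ⟨x⟩ and ⟨x²⟩ separately, then (Δx)² = ⟨x²⟩ − ⟨x⟩².
ψ is even, so ∫ over [−a, a] = 2∫₀ᵃ with ψ = 1 − x/a there: ∫₀ᵃ (1 − x/a)² dx = a/3, ∫₀ᵃ x²(1 − x/a)² dx = a³/30, ∫₀ᵃ x⁴(1 − x/a)² dx = a⁵/105.
Normalization: ∫|ψ|² dx = 0.64333.
⟨x⟩ = 0.0000 and ⟨x²⟩ = 0.093123.
(Δx)² = 0.093123 − (0.0000)² = 0.093123.

0.0931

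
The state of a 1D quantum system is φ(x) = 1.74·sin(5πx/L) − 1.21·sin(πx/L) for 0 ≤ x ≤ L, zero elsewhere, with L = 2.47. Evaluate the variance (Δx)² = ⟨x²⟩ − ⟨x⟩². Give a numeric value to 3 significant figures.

0.359

Compute ⟨x⟩ and ⟨x²⟩ separately, then (Δx)² = ⟨x²⟩ − ⟨x⟩².
On 0 ≤ x ≤ L (j ≠ l): ∫sin²(jπx/L) dx = L/2, ∫sin(jπx/L)·sin(lπx/L) dx = 0; diagonal moments ∫x·sin²(jπx/L) dx = L²/4, ∫x²·sin²(jπx/L) dx = L³·(1/6 − 1/(4j²π²)); cross terms ∫x·sin(jπx/L)·sin(lπx/L) dx = 0 for j + l even and −4jlL²/(π²(j² − l²)²) for j + l odd, ∫x²·sin(jπx/L)·sin(lπx/L) dx = (−1)^(j+l)·4jlL³/(π²(j² − l²)²); higher powers the same way via product-to-sum and parts.
Normalization: ∫|φ|² dx = 5.5472.
⟨x⟩ = 1.2350 and ⟨x²⟩ = 1.8843.
(Δx)² = 1.8843 − (1.2350)² = 0.35909.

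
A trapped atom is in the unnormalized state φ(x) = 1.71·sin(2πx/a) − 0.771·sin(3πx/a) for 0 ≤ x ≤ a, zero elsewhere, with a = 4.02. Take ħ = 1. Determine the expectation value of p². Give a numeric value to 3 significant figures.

p² φ = −ħ² d²φ/dx²; ⟨p²⟩ = −ħ² ∫ φ*·φ'' dx / ∫|φ|² dx.
d²/dx² sin(jπx/a) = −(jπ/a)²·sin(jπx/a); on 0 ≤ x ≤ a, ∫sin²(jπx/a) dx = a/2 and ∫sin(jπx/a)·sin(lπx/a) dx = 0 for j ≠ l, so only diagonal terms survive in ∫|φ|² and ∫φ·φ″; ∫φ·φ′ dx = [φ²/2] between the walls = 0.
State is unnormalized: ∫|φ|² dx = 7.0723, and ∫φ*·(−ħ² φ'') dx = 20.925, so ⟨p²⟩ = 20.925 / 7.0723.
⟨p²⟩ = 2.9588.

2.96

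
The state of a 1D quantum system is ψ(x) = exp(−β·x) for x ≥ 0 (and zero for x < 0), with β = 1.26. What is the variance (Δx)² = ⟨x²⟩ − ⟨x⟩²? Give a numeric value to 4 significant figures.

0.1575

Compute ⟨x⟩ and ⟨x²⟩ separately, then (Δx)² = ⟨x²⟩ − ⟨x⟩².
Every integrand reduces to terms xʲ·e^(−2βx) on [0, ∞); use ∫₀^∞ xʲ·e^(−2βx) dx = j!/(2β)^(j+1).
Normalization: ∫|ψ|² dx = 0.39683.
⟨x⟩ = 0.39683 and ⟨x²⟩ = 0.31494.
(Δx)² = 0.31494 − (0.39683)² = 0.15747.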